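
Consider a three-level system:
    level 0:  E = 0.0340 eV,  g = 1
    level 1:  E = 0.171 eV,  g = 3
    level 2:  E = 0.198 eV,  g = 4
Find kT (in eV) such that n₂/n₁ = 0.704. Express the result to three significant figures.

0.0423 eV

n₂/n₁ = (g₂/g₁) exp[−(E₂−E₁)/kT] = 0.704.
⇒ (E₂−E₁)/kT = ln((4/3)/0.704) = ln(1.8939) = 0.63864.
kT = 0.027 eV / 0.63864 = 0.0423 eV.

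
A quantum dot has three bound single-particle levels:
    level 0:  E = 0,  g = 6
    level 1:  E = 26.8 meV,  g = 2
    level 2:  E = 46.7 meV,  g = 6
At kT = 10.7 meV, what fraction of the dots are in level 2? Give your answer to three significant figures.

Eᵢ/kT = 0, 2.5047, 4.3645.
Z = Σ gᵢe^(−Eᵢ/kT) = 6·e^(−0) + 2·e^(−2.5047) + 6·e^(−4.3645) = 6.0000 + 0.16340 + 0.076326 = 6.2397.
P₂ = g₂ e^(−E₂/kT) / Z = 0.076326/6.2397 = 0.0122.

0.0122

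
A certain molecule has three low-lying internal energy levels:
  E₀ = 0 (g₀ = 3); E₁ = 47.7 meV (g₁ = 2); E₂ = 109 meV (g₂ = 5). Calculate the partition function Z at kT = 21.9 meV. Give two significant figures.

Z = 3.3

Eᵢ/kT = 0, 2.178, 4.977.
Z = Σ gᵢe^(−Eᵢ/kT) = 3·e^(−0) + 2·e^(−2.178) + 5·e^(−4.977) = 3.000 + 0.2265 + 0.03447 = 3.261.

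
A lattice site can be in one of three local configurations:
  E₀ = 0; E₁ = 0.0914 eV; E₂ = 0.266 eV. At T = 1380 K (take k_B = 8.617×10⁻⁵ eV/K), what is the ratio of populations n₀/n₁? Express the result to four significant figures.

k_BT = 8.617×10⁻⁵ × 1380 K = 0.118915 eV.
n₀/n₁ = exp[−(E₀−E₁)/kT] = exp(−(-0.0914 eV)/(0.118915 eV)) = exp(0.768616) = 2.157.

2.157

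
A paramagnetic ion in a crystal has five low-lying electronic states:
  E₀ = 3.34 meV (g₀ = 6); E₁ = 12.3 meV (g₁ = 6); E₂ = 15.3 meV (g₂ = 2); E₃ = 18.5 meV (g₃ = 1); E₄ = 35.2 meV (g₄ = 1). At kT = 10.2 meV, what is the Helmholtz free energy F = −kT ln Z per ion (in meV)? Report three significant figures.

-19.5 meV

Eᵢ/kT = 0.32745, 1.2059, 1.5000, 1.8137, 3.4510.
Z = Σ gᵢe^(−Eᵢ/kT) = 6·e^(−0.32745) + 6·e^(−1.2059) + 2·e^(−1.5000) + 1·e^(−1.8137) + 1·e^(−3.4510) = 4.3246 + 1.7965 + 0.44626 + 0.16305 + 0.031714 = 6.7621.
F = −kT ln Z = −10.2 × ln(6.7621) = −10.2 × 1.9113 = -19.5 meV.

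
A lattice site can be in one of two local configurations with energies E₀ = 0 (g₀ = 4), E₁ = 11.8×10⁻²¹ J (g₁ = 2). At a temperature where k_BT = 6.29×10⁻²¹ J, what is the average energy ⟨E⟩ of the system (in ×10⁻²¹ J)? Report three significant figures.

Eᵢ/kT = 0, 1.8760.
Z = Σ gᵢe^(−Eᵢ/kT) = 4·e^(−0) + 2·e^(−1.8760) = 4.0000 + 0.30640 = 4.3064.
⟨E⟩ = Σ Eᵢ gᵢe^(−Eᵢ/kT) / Z = (0·4.0000 + 11.8·0.30640) / 4.3064 = 0.840 ×10⁻²¹ J.

0.840 ×10⁻²¹ J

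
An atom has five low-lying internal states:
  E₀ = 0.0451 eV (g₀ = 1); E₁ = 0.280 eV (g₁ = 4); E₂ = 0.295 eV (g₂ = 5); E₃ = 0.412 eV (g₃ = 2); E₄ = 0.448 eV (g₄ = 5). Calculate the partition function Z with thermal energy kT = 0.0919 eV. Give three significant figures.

Eᵢ/kT = 0.49075, 3.0468, 3.2100, 4.4831, 4.8749.
Z = Σ gᵢe^(−Eᵢ/kT) = 1·e^(−0.49075) + 4·e^(−3.0468) + 5·e^(−3.2100) + 2·e^(−4.4831) + 5·e^(−4.8749) = 0.61217 + 0.19004 + 0.20178 + 0.022597 + 0.038179 = 1.0648.

Z = 1.06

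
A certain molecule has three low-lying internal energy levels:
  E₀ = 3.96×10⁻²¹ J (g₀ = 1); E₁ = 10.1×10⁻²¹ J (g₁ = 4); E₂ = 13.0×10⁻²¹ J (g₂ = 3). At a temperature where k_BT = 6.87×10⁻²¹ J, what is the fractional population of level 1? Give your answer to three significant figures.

0.476

Eᵢ/kT = 0.57642, 1.4702, 1.8923.
Z = Σ gᵢe^(−Eᵢ/kT) = 1·e^(−0.57642) + 4·e^(−1.4702) + 3·e^(−1.8923) = 0.56191 + 0.91952 + 0.45217 = 1.9336.
P₁ = g₁ e^(−E₁/kT) / Z = 0.91952/1.9336 = 0.476.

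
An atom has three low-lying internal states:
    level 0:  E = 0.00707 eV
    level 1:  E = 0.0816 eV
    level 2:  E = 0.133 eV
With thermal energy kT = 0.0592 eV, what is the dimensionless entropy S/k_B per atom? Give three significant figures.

Eᵢ/kT = 0.11943, 1.3784, 2.2466.
Z = Σ e^(−Eᵢ/kT) = e^(−0.11943) + e^(−1.3784) + e^(−2.2466) = 0.88743 + 0.25198 + 0.10576 = 1.2452.
⟨E⟩ = Σ EᵢPᵢ = 0.032848 eV.
S/k_B = ln Z + ⟨E⟩/kT = ln(1.2452) + 0.032848/0.0592 = 0.21930 + 0.55486 = 0.774.

0.774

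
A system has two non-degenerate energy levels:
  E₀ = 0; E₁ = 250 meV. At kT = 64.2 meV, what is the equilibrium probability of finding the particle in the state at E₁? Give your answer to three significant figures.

0.0200

Eᵢ/kT = 0, 3.8941.
Z = Σ e^(−Eᵢ/kT) = e^(−0) + e^(−3.8941) = 1.0000 + 0.020362 = 1.0204.
P₁ = e^(−E₁/kT) / Z = 0.020362/1.0204 = 0.0200.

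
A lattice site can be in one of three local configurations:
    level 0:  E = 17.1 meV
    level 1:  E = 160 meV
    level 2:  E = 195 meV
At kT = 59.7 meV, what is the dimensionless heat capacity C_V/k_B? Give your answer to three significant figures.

0.748

Eᵢ/kT = 0.28643, 2.6801, 3.2663.
Z = Σ e^(−Eᵢ/kT) = e^(−0.28643) + e^(−2.6801) + e^(−3.2663) = 0.75094 + 0.068556 + 0.038147 = 0.85764.
⟨E⟩ = 36.436 meV, ⟨E²⟩ = 3993.7 meV².
C_V/k_B = (⟨E²⟩ − ⟨E⟩²)/(kT)² = (3993.7 − 1327.6)/3564.1 = 0.748.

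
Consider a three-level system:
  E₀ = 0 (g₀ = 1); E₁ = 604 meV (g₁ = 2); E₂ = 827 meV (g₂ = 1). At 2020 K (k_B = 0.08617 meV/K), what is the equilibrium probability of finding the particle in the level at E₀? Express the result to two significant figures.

0.93

k_BT = 0.08617 × 2020 K = 174.1 meV.
Eᵢ/kT = 0, 3.469, 4.750.
Z = Σ gᵢe^(−Eᵢ/kT) = 1·e^(−0) + 2·e^(−3.469) + 1·e^(−4.750) = 1.000 + 0.06230 + 0.008652 = 1.071.
P₀ = g₀ e^(−E₀/kT) / Z = 1.000/1.071 = 0.93.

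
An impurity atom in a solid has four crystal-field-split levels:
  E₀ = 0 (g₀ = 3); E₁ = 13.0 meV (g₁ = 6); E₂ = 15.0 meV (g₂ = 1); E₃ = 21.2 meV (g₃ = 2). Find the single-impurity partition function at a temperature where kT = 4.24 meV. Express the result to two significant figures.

Z = 3.3

Eᵢ/kT = 0, 3.066, 3.538, 5.000.
Z = Σ gᵢe^(−Eᵢ/kT) = 3·e^(−0) + 6·e^(−3.066) + 1·e^(−3.538) + 2·e^(−5.000) = 3.000 + 0.2796 + 0.02907 + 0.01348 = 3.322.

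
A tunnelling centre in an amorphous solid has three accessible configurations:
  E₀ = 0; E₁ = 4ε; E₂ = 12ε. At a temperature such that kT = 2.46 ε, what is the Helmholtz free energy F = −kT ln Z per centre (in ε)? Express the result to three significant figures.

-0.457 ε

Eᵢ/kT = 0, 1.6260, 4.8780.
Z = Σ e^(−Eᵢ/kT) = e^(−0) + e^(−1.6260) + e^(−4.8780) = 1.0000 + 0.19671 + 0.0076122 = 1.2043.
F = −kT ln Z = −2.46 × ln(1.2043) = −2.46 × 0.18590 = -0.457 ε.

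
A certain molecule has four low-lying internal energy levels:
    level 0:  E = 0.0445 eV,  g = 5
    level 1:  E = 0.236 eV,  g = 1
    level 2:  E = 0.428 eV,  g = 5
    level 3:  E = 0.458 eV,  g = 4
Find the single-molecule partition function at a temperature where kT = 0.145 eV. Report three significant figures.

Eᵢ/kT = 0.30690, 1.6276, 2.9517, 3.1586.
Z = Σ gᵢe^(−Eᵢ/kT) = 5·e^(−0.30690) + 1·e^(−1.6276) + 5·e^(−2.9517) + 4·e^(−3.1586) = 3.6786 + 0.19640 + 0.26125 + 0.16994 = 4.3062.

Z = 4.31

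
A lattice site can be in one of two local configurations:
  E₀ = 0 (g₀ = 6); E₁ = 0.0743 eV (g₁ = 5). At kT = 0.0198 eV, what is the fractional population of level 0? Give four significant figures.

0.9808

Eᵢ/kT = 0, 3.75253.
Z = Σ gᵢe^(−Eᵢ/kT) = 6·e^(−0) + 5·e^(−3.75253) = 6.00000 + 0.117292 = 6.11729.
P₀ = g₀ e^(−E₀/kT) / Z = 6.00000/6.11729 = 0.9808.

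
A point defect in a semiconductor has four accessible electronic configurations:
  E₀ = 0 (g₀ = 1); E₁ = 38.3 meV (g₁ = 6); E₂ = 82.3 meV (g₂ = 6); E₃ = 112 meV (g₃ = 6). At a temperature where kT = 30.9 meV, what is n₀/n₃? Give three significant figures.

6.25

n₀/n₃ = (g₀/g₃) exp[−(E₀−E₃)/kT] = (1/6) × exp(−(-112 meV)/(30.9 meV)) = (1/6) × exp(3.6246) = 6.25.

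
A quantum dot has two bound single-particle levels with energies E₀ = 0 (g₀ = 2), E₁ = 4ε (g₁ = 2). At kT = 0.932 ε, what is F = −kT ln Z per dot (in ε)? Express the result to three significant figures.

Eᵢ/kT = 0, 4.2918.
Z = Σ gᵢe^(−Eᵢ/kT) = 2·e^(−0) + 2·e^(−4.2918) = 2.0000 + 0.027361 = 2.0274.
F = −kT ln Z = −0.932 × ln(2.0274) = −0.932 × 0.70675 = -0.659 ε.

-0.659 ε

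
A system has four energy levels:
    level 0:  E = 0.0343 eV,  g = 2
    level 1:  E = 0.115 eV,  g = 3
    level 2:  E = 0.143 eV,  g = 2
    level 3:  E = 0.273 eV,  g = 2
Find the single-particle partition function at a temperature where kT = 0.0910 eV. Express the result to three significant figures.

Z = 2.73

Eᵢ/kT = 0.37692, 1.2637, 1.5714, 3.0000.
Z = Σ gᵢe^(−Eᵢ/kT) = 2·e^(−0.37692) + 3·e^(−1.2637) + 2·e^(−1.5714) + 2·e^(−3.0000) = 1.3719 + 0.84782 + 0.41551 + 0.099574 = 2.7348.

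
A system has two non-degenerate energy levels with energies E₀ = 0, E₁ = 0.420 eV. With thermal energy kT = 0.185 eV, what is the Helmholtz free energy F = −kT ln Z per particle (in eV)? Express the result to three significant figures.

Eᵢ/kT = 0, 2.2703.
Z = Σ e^(−Eᵢ/kT) = e^(−0) + e^(−2.2703) = 1.0000 + 0.10328 = 1.1033.
F = −kT ln Z = −0.185 × ln(1.1033) = −0.185 × 0.098306 = -0.0182 eV.

-0.0182 eV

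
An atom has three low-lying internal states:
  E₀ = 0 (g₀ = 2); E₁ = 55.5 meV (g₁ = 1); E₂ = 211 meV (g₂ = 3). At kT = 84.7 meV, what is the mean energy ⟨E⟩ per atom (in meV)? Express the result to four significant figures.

29.35 meV

Eᵢ/kT = 0, 0.655254, 2.49115.
Z = Σ gᵢe^(−Eᵢ/kT) = 2·e^(−0) + 1·e^(−0.655254) + 3·e^(−2.49115) = 2.00000 + 0.519310 + 0.248444 = 2.76775.
⟨E⟩ = Σ Eᵢ gᵢe^(−Eᵢ/kT) / Z = (0·2.00000 + 55.5·0.519310 + 211·0.248444) / 2.76775 = 29.35 meV.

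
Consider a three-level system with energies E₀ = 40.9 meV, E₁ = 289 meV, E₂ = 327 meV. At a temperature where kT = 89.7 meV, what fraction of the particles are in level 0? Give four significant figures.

Eᵢ/kT = 0.455964, 3.22185, 3.64548.
Z = Σ e^(−Eᵢ/kT) = e^(−0.455964) + e^(−3.22185) + e^(−3.64548) = 0.633837 + 0.0398812 + 0.0261089 = 0.699827.
P₀ = e^(−E₀/kT) / Z = 0.633837/0.699827 = 0.9057.

0.9057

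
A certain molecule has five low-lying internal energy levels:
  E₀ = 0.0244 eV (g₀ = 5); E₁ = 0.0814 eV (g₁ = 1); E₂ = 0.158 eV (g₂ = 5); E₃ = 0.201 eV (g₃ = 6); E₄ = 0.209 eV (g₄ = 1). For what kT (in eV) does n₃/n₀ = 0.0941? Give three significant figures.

0.0694 eV

n₃/n₀ = (g₃/g₀) exp[−(E₃−E₀)/kT] = 0.0941.
⇒ (E₃−E₀)/kT = ln((6/5)/0.0941) = ln(12.752) = 2.5457.
kT = 0.1766 eV / 2.5457 = 0.0694 eV.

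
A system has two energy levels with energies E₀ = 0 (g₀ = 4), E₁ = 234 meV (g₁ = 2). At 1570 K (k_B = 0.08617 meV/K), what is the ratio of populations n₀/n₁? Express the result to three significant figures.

11.3

k_BT = 0.08617 × 1570 K = 135.29 meV.
n₀/n₁ = (g₀/g₁) exp[−(E₀−E₁)/kT] = (4/2) × exp(−(-234 meV)/(135.29 meV)) = (4/2) × exp(1.7296) = 11.3.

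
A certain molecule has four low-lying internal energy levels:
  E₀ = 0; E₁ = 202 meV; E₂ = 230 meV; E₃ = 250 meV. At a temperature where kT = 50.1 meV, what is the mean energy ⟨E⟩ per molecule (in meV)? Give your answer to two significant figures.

Eᵢ/kT = 0, 4.032, 4.591, 4.990.
Z = Σ e^(−Eᵢ/kT) = e^(−0) + e^(−4.032) + e^(−4.591) + e^(−4.990) = 1.000 + 0.01774 + 0.01014 + 0.006806 = 1.035.
⟨E⟩ = Σ Eᵢ e^(−Eᵢ/kT) / Z = (0·1.000 + 202·0.01774 + 230·0.01014 + 250·0.006806) / 1.035 = 7.4 meV.

7.4 meV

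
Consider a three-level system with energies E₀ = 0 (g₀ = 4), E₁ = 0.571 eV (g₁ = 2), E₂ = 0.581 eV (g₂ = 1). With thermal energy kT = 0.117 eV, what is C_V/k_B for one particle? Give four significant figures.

Eᵢ/kT = 0, 4.88034, 4.96581.
Z = Σ gᵢe^(−Eᵢ/kT) = 4·e^(−0) + 2·e^(−4.88034) + 1·e^(−4.96581) = 4.00000 + 0.0151889 + 0.00697230 = 4.02216.
⟨E⟩ = 0.00316342 eV, ⟨E²⟩ = 0.00181638 eV².
C_V/k_B = (⟨E²⟩ − ⟨E⟩²)/(kT)² = (0.00181638 − 0.0000100072)/0.0136890 = 0.1320.

0.1320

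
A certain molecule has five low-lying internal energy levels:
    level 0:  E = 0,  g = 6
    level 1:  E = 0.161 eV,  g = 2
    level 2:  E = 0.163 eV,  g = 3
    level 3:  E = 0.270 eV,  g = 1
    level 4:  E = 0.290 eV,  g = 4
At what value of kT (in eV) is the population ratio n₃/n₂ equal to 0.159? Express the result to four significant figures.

0.1445 eV

n₃/n₂ = (g₃/g₂) exp[−(E₃−E₂)/kT] = 0.159.
⇒ (E₃−E₂)/kT = ln((1/3)/0.159) = ln(2.09644) = 0.740241.
kT = 0.107 eV / 0.740241 = 0.1445 eV.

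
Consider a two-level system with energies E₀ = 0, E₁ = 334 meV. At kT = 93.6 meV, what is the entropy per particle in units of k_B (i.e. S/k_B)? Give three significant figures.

Eᵢ/kT = 0, 3.5684.
Z = Σ e^(−Eᵢ/kT) = e^(−0) + e^(−3.5684) = 1.0000 + 0.028201 = 1.0282.
⟨E⟩ = Σ EᵢPᵢ = 9.1608 meV.
S/k_B = ln Z + ⟨E⟩/kT = ln(1.0282) + 9.1608/93.6 = 0.027810 + 0.097872 = 0.126.

0.126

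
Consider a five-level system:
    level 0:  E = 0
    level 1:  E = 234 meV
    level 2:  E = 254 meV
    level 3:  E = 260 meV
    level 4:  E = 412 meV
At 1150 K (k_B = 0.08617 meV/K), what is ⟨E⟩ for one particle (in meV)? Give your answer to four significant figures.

53.15 meV

k_BT = 0.08617 × 1150 K = 99.0955 meV.
Eᵢ/kT = 0, 2.36136, 2.56318, 2.62373, 4.15761.
Z = Σ e^(−Eᵢ/kT) = e^(−0) + e^(−2.36136) + e^(−2.56318) + e^(−2.62373) + e^(−4.15761) = 1.00000 + 0.0942919 + 0.0770593 + 0.0725318 + 0.0156449 = 1.25953.
⟨E⟩ = Σ Eᵢ e^(−Eᵢ/kT) / Z = (0·1.00000 + 234·0.0942919 + 254·0.0770593 + 260·0.0725318 + 412·0.0156449) / 1.25953 = 53.15 meV.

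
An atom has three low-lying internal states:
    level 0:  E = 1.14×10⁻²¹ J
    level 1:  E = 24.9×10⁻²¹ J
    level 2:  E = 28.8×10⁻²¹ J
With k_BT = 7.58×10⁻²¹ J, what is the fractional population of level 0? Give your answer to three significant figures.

Eᵢ/kT = 0.15040, 3.2850, 3.7995.
Z = Σ e^(−Eᵢ/kT) = e^(−0.15040) + e^(−3.2850) + e^(−3.7995) = 0.86036 + 0.037441 + 0.022382 = 0.92018.
P₀ = e^(−E₀/kT) / Z = 0.86036/0.92018 = 0.935.

0.935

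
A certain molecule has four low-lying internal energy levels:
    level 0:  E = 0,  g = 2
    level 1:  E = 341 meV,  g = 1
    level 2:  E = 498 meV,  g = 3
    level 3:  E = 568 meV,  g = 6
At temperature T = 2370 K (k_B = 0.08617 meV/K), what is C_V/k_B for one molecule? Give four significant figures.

1.261

k_BT = 0.08617 × 2370 K = 204.223 meV.
Eᵢ/kT = 0, 1.66974, 2.43851, 2.78127.
Z = Σ gᵢe^(−Eᵢ/kT) = 2·e^(−0) + 1·e^(−1.66974) + 3·e^(−2.43851) + 6·e^(−2.78127) = 2.00000 + 0.188296 + 0.261872 + 0.371759 = 2.82193.
⟨E⟩ = 143.795 meV, ⟨E²⟩ = 73275.7 meV².
C_V/k_B = (⟨E²⟩ − ⟨E⟩²)/(kT)² = (73275.7 − 20677.0)/41707.0 = 1.261.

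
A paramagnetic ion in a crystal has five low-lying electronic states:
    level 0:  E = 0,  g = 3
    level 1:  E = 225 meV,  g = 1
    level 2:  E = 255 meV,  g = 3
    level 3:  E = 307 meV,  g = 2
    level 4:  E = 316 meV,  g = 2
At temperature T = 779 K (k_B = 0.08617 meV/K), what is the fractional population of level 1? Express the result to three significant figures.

k_BT = 0.08617 × 779 K = 67.126 meV.
Eᵢ/kT = 0, 3.3519, 3.7988, 4.5735, 4.7076.
Z = Σ gᵢe^(−Eᵢ/kT) = 3·e^(−0) + 1·e^(−3.3519) + 3·e^(−3.7988) + 2·e^(−4.5735) + 2·e^(−4.7076) = 3.0000 + 0.035018 + 0.067193 + 0.020644 + 0.018053 = 3.1409.
P₁ = g₁ e^(−E₁/kT) / Z = 0.035018/3.1409 = 0.0111.

0.0111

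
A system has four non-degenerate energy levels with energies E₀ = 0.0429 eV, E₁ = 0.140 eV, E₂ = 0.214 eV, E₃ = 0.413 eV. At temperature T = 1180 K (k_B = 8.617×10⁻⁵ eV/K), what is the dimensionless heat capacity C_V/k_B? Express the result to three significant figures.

0.531

k_BT = 8.617×10⁻⁵ × 1180 K = 0.10168 eV.
Eᵢ/kT = 0.42191, 1.3769, 2.1046, 4.0618.
Z = Σ e^(−Eᵢ/kT) = e^(−0.42191) + e^(−1.3769) + e^(−2.1046) + e^(−4.0618) = 0.65579 + 0.25236 + 0.12189 + 0.017218 = 1.0473.
⟨E⟩ = 0.092294 eV, ⟨E²⟩ = 0.014009 eV².
C_V/k_B = (⟨E²⟩ − ⟨E⟩²)/(kT)² = (0.014009 − 0.0085182)/0.010339 = 0.531.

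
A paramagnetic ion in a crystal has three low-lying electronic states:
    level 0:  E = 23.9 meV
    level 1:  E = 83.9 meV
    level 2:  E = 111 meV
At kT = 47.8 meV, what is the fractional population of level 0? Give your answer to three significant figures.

Eᵢ/kT = 0.50000, 1.7552, 2.3222.
Z = Σ e^(−Eᵢ/kT) = e^(−0.50000) + e^(−1.7552) + e^(−2.3222) = 0.60653 + 0.17287 + 0.098058 = 0.87746.
P₀ = e^(−E₀/kT) / Z = 0.60653/0.87746 = 0.691.

0.691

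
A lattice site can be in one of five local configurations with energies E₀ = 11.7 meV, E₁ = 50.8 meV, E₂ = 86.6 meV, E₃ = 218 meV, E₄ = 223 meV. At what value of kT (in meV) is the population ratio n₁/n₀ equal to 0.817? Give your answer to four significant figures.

n₁/n₀ = exp[−(E₁−E₀)/kT] = 0.817.
⇒ (E₁−E₀)/kT = ln(1/0.817) = ln(1.22399) = 0.202116.
kT = 39.1 meV / 0.202116 = 193.5 meV.

193.5 meV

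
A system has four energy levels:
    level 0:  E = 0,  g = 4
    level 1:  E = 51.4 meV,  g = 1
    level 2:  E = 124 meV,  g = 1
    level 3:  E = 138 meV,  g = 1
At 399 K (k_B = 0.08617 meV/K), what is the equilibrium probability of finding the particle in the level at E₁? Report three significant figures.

k_BT = 0.08617 × 399 K = 34.382 meV.
Eᵢ/kT = 0, 1.4950, 3.6065, 4.0137.
Z = Σ gᵢe^(−Eᵢ/kT) = 4·e^(−0) + 1·e^(−1.4950) + 1·e^(−3.6065) + 1·e^(−4.0137) = 4.0000 + 0.22425 + 0.027147 + 0.018066 = 4.2695.
P₁ = g₁ e^(−E₁/kT) / Z = 0.22425/4.2695 = 0.0525.

0.0525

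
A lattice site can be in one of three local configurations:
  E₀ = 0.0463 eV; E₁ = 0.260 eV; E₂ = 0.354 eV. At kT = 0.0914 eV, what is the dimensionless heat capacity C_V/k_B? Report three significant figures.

0.721

Eᵢ/kT = 0.50656, 2.8446, 3.8731.
Z = Σ e^(−Eᵢ/kT) = e^(−0.50656) + e^(−2.8446) + e^(−3.8731) = 0.60256 + 0.058158 + 0.020794 = 0.68151.
⟨E⟩ = 0.073925 eV, ⟨E²⟩ = 0.011488 eV².
C_V/k_B = (⟨E²⟩ − ⟨E⟩²)/(kT)² = (0.011488 − 0.0054649)/0.0083540 = 0.721.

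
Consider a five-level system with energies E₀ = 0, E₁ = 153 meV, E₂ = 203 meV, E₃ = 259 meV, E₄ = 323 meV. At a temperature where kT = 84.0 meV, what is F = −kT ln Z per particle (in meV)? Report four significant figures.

-23.21 meV

Eᵢ/kT = 0, 1.82143, 2.41667, 3.08333, 3.84524.
Z = Σ e^(−Eᵢ/kT) = e^(−0) + e^(−1.82143) + e^(−2.41667) + e^(−3.08333) + e^(−3.84524) = 1.00000 + 0.161794 + 0.0892182 + 0.0458065 + 0.0213813 = 1.31820.
F = −kT ln Z = −84.0 × ln(1.31820) = −84.0 × 0.276267 = -23.21 meV.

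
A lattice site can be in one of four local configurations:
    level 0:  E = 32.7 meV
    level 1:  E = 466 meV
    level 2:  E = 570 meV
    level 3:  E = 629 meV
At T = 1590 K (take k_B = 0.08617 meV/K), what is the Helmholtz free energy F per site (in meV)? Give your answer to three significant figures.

22.8 meV

k_BT = 0.08617 × 1590 K = 137.01 meV.
Eᵢ/kT = 0.23867, 3.4012, 4.1603, 4.5909.
Z = Σ e^(−Eᵢ/kT) = e^(−0.23867) + e^(−3.4012) + e^(−4.1603) + e^(−4.5909) = 0.78767 + 0.033333 + 0.015603 + 0.010144 = 0.84675.
F = −kT ln Z = −137.01 × ln(0.84675) = −137.01 × -0.16635 = 22.8 meV.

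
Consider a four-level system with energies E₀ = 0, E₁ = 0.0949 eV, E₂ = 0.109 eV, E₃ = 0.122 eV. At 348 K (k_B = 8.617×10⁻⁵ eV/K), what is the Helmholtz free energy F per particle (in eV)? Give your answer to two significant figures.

k_BT = 8.617×10⁻⁵ × 348 K = 0.02999 eV.
Eᵢ/kT = 0, 3.164, 3.635, 4.068.
Z = Σ e^(−Eᵢ/kT) = e^(−0) + e^(−3.164) + e^(−3.635) + e^(−4.068) = 1.000 + 0.04226 + 0.02638 + 0.01711 = 1.086.
F = −kT ln Z = −0.02999 × ln(1.086) = −0.02999 × 0.08250 = -0.0025 eV.

-0.0025 eV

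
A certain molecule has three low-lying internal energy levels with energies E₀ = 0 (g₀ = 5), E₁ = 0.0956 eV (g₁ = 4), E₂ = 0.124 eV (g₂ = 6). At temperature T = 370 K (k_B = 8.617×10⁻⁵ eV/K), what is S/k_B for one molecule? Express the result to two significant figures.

k_BT = 8.617×10⁻⁵ × 370 K = 0.03188 eV.
Eᵢ/kT = 0, 2.999, 3.890.
Z = Σ gᵢe^(−Eᵢ/kT) = 5·e^(−0) + 4·e^(−2.999) + 6·e^(−3.890) = 5.000 + 0.1993 + 0.1227 = 5.322.
⟨E⟩ = Σ EᵢPᵢ = 0.006439 eV.
S/k_B = ln Z + ⟨E⟩/kT = ln(5.322) + 0.006439/0.03188 = 1.672 + 0.2020 = 1.9.

1.9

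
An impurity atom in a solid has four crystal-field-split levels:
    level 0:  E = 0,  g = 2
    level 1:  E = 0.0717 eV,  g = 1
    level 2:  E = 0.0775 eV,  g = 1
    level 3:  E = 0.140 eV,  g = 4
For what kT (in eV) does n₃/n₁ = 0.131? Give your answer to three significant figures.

n₃/n₁ = (g₃/g₁) exp[−(E₃−E₁)/kT] = 0.131.
⇒ (E₃−E₁)/kT = ln((4/1)/0.131) = ln(30.534) = 3.4188.
kT = 0.0683 eV / 3.4188 = 0.0200 eV.

0.0200 eV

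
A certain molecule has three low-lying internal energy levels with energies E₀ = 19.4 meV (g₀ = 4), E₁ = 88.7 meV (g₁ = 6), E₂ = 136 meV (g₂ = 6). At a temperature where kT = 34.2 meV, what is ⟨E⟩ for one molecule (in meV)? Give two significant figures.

35 meV

Eᵢ/kT = 0.5673, 2.594, 3.977.
Z = Σ gᵢe^(−Eᵢ/kT) = 4·e^(−0.5673) + 6·e^(−2.594) + 6·e^(−3.977) = 2.268 + 0.4483 + 0.1125 = 2.829.
⟨E⟩ = Σ Eᵢ gᵢe^(−Eᵢ/kT) / Z = (19.4·2.268 + 88.7·0.4483 + 136·0.1125) / 2.829 = 35 meV.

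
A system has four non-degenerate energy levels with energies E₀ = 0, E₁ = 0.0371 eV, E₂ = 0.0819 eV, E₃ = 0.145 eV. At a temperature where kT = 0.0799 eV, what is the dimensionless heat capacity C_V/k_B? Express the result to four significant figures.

0.2905

Eᵢ/kT = 0, 0.464330, 1.02503, 1.81477.
Z = Σ e^(−Eᵢ/kT) = e^(−0) + e^(−0.464330) + e^(−1.02503) + e^(−1.81477) = 1.00000 + 0.628556 + 0.358786 + 0.162875 = 2.15022.
⟨E⟩ = 0.0354944 eV, ⟨E²⟩ = 0.00311419 eV².
C_V/k_B = (⟨E²⟩ − ⟨E⟩²)/(kT)² = (0.00311419 − 0.00125985)/0.00638401 = 0.2905.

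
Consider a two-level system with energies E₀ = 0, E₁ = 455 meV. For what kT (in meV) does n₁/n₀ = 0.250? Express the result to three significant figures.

328 meV

n₁/n₀ = exp[−(E₁−E₀)/kT] = 0.250.
⇒ (E₁−E₀)/kT = ln(1/0.250) = ln(4.0000) = 1.3863.
kT = 455 meV / 1.3863 = 328 meV.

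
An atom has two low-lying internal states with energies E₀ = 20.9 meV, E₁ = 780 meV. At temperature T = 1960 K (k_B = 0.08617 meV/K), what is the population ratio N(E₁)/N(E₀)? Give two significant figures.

0.011

k_BT = 0.08617 × 1960 K = 168.9 meV.
n₁/n₀ = exp[−(E₁−E₀)/kT] = exp(−(759.1 meV)/(168.9 meV)) = exp(-4.494) = 0.011.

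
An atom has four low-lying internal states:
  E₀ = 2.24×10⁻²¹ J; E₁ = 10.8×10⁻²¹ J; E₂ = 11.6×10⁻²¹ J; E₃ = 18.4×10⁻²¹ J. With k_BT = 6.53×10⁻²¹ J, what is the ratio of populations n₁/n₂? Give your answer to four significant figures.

n₁/n₂ = exp[−(E₁−E₂)/kT] = exp(−(-0.8 ×10⁻²¹ J)/(6.53 ×10⁻²¹ J)) = exp(0.122511) = 1.130.

1.130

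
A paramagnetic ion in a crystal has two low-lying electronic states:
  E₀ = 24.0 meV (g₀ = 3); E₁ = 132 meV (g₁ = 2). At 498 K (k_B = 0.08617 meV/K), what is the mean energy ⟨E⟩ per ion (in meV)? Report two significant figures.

k_BT = 0.08617 × 498 K = 42.91 meV.
Eᵢ/kT = 0.5593, 3.076.
Z = Σ gᵢe^(−Eᵢ/kT) = 3·e^(−0.5593) + 2·e^(−3.076) = 1.715 + 0.09229 = 1.807.
⟨E⟩ = Σ Eᵢ gᵢe^(−Eᵢ/kT) / Z = (24.0·1.715 + 132·0.09229) / 1.807 = 30 meV.

30 meV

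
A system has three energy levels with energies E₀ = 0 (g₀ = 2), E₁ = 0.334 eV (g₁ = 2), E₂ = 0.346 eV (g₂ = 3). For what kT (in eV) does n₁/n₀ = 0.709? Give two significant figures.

0.97 eV

n₁/n₀ = (g₁/g₀) exp[−(E₁−E₀)/kT] = 0.709.
⇒ (E₁−E₀)/kT = ln((2/2)/0.709) = ln(1.410) = 0.3436.
kT = 0.334 eV / 0.3436 = 0.97 eV.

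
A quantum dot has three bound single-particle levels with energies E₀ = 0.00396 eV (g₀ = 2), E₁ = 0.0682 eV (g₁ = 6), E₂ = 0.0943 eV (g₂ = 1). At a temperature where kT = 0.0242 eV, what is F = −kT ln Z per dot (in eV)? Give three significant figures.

-0.0177 eV

Eᵢ/kT = 0.16364, 2.8182, 3.8967.
Z = Σ gᵢe^(−Eᵢ/kT) = 2·e^(−0.16364) + 6·e^(−2.8182) + 1·e^(−3.8967) = 1.6981 + 0.35828 + 0.020309 = 2.0767.
F = −kT ln Z = −0.0242 × ln(2.0767) = −0.0242 × 0.73078 = -0.0177 eV.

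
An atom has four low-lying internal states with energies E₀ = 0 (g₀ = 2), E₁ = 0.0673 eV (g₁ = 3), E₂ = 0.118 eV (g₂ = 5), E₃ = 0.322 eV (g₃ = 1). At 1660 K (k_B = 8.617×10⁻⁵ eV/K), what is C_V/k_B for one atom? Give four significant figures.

k_BT = 8.617×10⁻⁵ × 1660 K = 0.143042 eV.
Eᵢ/kT = 0, 0.470491, 0.824933, 2.25109.
Z = Σ gᵢe^(−Eᵢ/kT) = 2·e^(−0) + 3·e^(−0.470491) + 5·e^(−0.824933) + 1·e^(−2.25109) = 2.00000 + 1.87409 + 2.19132 + 0.105284 = 6.17069.
⟨E⟩ = 0.0678374 eV, ⟨E²⟩ = 0.00808929 eV².
C_V/k_B = (⟨E²⟩ − ⟨E⟩²)/(kT)² = (0.00808929 − 0.00460191)/0.0204610 = 0.1704.

0.1704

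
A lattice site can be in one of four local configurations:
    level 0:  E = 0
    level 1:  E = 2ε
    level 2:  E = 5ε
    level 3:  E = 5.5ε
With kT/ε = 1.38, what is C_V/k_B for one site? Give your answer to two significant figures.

0.73

Eᵢ/kT = 0, 1.449, 3.623, 3.986.
Z = Σ e^(−Eᵢ/kT) = e^(−0) + e^(−1.449) + e^(−3.623) + e^(−3.986) = 1.000 + 0.2348 + 0.02670 + 0.01857 = 1.280.
⟨E⟩ = 0.5510 ε, ⟨E²⟩ = 1.694 ε².
C_V/k_B = (⟨E²⟩ − ⟨E⟩²)/(kT)² = (1.694 − 0.3036)/1.904 = 0.73.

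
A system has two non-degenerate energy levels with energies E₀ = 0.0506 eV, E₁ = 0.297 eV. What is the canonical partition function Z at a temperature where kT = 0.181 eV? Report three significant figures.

Z = 0.950

Eᵢ/kT = 0.27956, 1.6409.
Z = Σ e^(−Eᵢ/kT) = e^(−0.27956) + e^(−1.6409) = 0.75612 + 0.19381 = 0.94993.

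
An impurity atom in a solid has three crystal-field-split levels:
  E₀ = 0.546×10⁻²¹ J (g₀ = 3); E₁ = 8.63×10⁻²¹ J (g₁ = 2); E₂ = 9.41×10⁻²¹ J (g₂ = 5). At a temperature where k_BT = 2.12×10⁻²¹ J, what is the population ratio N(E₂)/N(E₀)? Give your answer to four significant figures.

0.02547

n₂/n₀ = (g₂/g₀) exp[−(E₂−E₀)/kT] = (5/3) × exp(−(8.864 ×10⁻²¹ J)/(2.12 ×10⁻²¹ J)) = (5/3) × exp(-4.18113) = 0.02547.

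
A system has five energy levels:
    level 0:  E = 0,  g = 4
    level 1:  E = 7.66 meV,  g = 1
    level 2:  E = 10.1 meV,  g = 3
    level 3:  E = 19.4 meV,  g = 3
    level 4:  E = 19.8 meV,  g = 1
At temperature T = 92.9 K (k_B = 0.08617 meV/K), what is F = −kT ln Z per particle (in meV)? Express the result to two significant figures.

-14 meV

k_BT = 0.08617 × 92.9 K = 8.005 meV.
Eᵢ/kT = 0, 0.9569, 1.262, 2.423, 2.473.
Z = Σ gᵢe^(−Eᵢ/kT) = 4·e^(−0) + 1·e^(−0.9569) + 3·e^(−1.262) + 3·e^(−2.423) + 1·e^(−2.473) = 4.000 + 0.3841 + 0.8493 + 0.2660 + 0.08433 = 5.584.
F = −kT ln Z = −8.005 × ln(5.584) = −8.005 × 1.720 = -14 meV.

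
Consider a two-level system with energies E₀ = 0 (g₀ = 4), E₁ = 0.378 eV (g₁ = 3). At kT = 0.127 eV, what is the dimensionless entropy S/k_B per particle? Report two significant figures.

1.5

Eᵢ/kT = 0, 2.976.
Z = Σ gᵢe^(−Eᵢ/kT) = 4·e^(−0) + 3·e^(−2.976) = 4.000 + 0.1530 = 4.153.
⟨E⟩ = Σ EᵢPᵢ = 0.01393 eV.
S/k_B = ln Z + ⟨E⟩/kT = ln(4.153) + 0.01393/0.127 = 1.424 + 0.1097 = 1.5.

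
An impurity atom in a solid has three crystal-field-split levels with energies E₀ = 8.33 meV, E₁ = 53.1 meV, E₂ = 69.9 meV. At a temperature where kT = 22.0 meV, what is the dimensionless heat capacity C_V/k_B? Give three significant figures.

0.720

Eᵢ/kT = 0.37864, 2.4136, 3.1773.
Z = Σ e^(−Eᵢ/kT) = e^(−0.37864) + e^(−2.4136) + e^(−3.1773) = 0.68479 + 0.089493 + 0.041698 = 0.81598.
⟨E⟩ = 16.387 meV, ⟨E²⟩ = 617.16 meV².
C_V/k_B = (⟨E²⟩ − ⟨E⟩²)/(kT)² = (617.16 − 268.53)/484.00 = 0.720.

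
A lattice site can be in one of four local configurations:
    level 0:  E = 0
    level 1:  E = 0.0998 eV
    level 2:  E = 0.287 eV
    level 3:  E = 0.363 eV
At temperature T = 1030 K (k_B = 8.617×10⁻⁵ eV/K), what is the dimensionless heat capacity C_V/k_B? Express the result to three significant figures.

0.633

k_BT = 8.617×10⁻⁵ × 1030 K = 0.088755 eV.
Eᵢ/kT = 0, 1.1244, 3.2336, 4.0899.
Z = Σ e^(−Eᵢ/kT) = e^(−0) + e^(−1.1244) + e^(−3.2336) + e^(−4.0899) = 1.0000 + 0.32485 + 0.039415 + 0.016741 = 1.3810.
⟨E⟩ = 0.036067 eV, ⟨E²⟩ = 0.0062911 eV².
C_V/k_B = (⟨E²⟩ − ⟨E⟩²)/(kT)² = (0.0062911 − 0.0013008)/0.0078775 = 0.633.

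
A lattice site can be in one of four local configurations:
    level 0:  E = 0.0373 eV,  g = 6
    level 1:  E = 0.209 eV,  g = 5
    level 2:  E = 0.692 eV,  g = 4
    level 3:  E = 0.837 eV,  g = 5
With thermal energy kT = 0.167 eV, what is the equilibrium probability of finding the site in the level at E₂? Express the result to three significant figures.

Eᵢ/kT = 0.22335, 1.2515, 4.1437, 5.0120.
Z = Σ gᵢe^(−Eᵢ/kT) = 6·e^(−0.22335) + 5·e^(−1.2515) + 4·e^(−4.1437) + 5·e^(−5.0120) = 4.7990 + 1.4304 + 0.063456 + 0.033288 = 6.3261.
P₂ = g₂ e^(−E₂/kT) / Z = 0.063456/6.3261 = 0.0100.

0.0100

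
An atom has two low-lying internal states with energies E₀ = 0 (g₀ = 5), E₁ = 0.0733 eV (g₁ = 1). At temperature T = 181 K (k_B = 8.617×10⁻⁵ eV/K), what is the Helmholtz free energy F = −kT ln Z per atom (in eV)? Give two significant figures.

k_BT = 8.617×10⁻⁵ × 181 K = 0.01560 eV.
Eᵢ/kT = 0, 4.699.
Z = Σ gᵢe^(−Eᵢ/kT) = 5·e^(−0) + 1·e^(−4.699) = 5.000 + 0.009104 = 5.009.
F = −kT ln Z = −0.01560 × ln(5.009) = −0.01560 × 1.611 = -0.025 eV.

-0.025 eV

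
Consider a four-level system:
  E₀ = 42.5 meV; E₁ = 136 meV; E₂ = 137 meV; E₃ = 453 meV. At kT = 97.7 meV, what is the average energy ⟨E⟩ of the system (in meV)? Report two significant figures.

86 meV

Eᵢ/kT = 0.4350, 1.392, 1.402, 4.637.
Z = Σ e^(−Eᵢ/kT) = e^(−0.4350) + e^(−1.392) + e^(−1.402) + e^(−4.637) = 0.6473 + 0.2486 + 0.2461 + 0.009687 = 1.152.
⟨E⟩ = Σ Eᵢ e^(−Eᵢ/kT) / Z = (42.5·0.6473 + 136·0.2486 + 137·0.2461 + 453·0.009687) / 1.152 = 86 meV.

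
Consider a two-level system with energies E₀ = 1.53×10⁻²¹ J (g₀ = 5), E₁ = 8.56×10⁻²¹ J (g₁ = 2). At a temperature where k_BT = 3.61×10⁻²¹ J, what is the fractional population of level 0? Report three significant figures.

Eᵢ/kT = 0.42382, 2.3712.
Z = Σ gᵢe^(−Eᵢ/kT) = 5·e^(−0.42382) + 2·e^(−2.3712) = 3.2727 + 0.18674 = 3.4594.
P₀ = g₀ e^(−E₀/kT) / Z = 3.2727/3.4594 = 0.946.

0.946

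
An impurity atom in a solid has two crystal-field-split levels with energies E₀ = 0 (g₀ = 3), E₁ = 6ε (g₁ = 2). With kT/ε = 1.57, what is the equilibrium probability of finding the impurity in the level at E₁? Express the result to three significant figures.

0.0144

Eᵢ/kT = 0, 3.8217.
Z = Σ gᵢe^(−Eᵢ/kT) = 3·e^(−0) + 2·e^(−3.8217) = 3.0000 + 0.043781 = 3.0438.
P₁ = g₁ e^(−E₁/kT) / Z = 0.043781/3.0438 = 0.0144.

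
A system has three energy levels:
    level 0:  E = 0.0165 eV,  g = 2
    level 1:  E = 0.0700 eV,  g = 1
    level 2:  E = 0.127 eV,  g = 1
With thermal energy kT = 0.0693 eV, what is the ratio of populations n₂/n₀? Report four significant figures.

0.1015

n₂/n₀ = (g₂/g₀) exp[−(E₂−E₀)/kT] = (1/2) × exp(−(0.1105 eV)/(0.0693 eV)) = (1/2) × exp(-1.59452) = 0.1015.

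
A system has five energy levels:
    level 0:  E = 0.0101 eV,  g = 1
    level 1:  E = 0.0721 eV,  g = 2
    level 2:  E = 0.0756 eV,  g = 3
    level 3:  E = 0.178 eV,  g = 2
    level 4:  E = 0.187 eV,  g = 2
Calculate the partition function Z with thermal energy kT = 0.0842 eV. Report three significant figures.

Eᵢ/kT = 0.11995, 0.85629, 0.89786, 2.1140, 2.2209.
Z = Σ gᵢe^(−Eᵢ/kT) = 1·e^(−0.11995) + 2·e^(−0.85629) + 3·e^(−0.89786) + 2·e^(−2.1140) + 2·e^(−2.2209) = 0.88696 + 0.84947 + 1.2223 + 0.24151 + 0.21702 = 3.4173.

Z = 3.42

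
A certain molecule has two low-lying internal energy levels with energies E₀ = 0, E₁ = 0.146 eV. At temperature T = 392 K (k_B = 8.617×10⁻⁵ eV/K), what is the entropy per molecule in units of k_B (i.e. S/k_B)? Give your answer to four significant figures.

k_BT = 8.617×10⁻⁵ × 392 K = 0.0337786 eV.
Eᵢ/kT = 0, 4.32226.
Z = Σ e^(−Eᵢ/kT) = e^(−0) + e^(−4.32226) = 1.00000 + 0.0132699 = 1.01327.
⟨E⟩ = Σ EᵢPᵢ = 0.00191203 eV.
S/k_B = ln Z + ⟨E⟩/kT = ln(1.01327) + 0.00191203/0.0337786 = 0.0131827 + 0.0566048 = 0.06979.

0.06979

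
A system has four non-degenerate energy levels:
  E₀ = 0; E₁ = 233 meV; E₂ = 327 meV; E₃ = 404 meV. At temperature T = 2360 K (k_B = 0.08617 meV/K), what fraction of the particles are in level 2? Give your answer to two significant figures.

0.12

k_BT = 0.08617 × 2360 K = 203.4 meV.
Eᵢ/kT = 0, 1.146, 1.608, 1.986.
Z = Σ e^(−Eᵢ/kT) = e^(−0) + e^(−1.146) + e^(−1.608) + e^(−1.986) = 1.000 + 0.3179 + 0.2003 + 0.1372 = 1.655.
P₂ = e^(−E₂/kT) / Z = 0.2003/1.655 = 0.12.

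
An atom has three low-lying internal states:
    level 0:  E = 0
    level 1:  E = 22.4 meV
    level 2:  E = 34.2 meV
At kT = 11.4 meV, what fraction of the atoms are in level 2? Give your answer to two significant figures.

0.042

Eᵢ/kT = 0, 1.965, 3.000.
Z = Σ e^(−Eᵢ/kT) = e^(−0) + e^(−1.965) + e^(−3.000) = 1.000 + 0.1402 + 0.04979 = 1.190.
P₂ = e^(−E₂/kT) / Z = 0.04979/1.190 = 0.042.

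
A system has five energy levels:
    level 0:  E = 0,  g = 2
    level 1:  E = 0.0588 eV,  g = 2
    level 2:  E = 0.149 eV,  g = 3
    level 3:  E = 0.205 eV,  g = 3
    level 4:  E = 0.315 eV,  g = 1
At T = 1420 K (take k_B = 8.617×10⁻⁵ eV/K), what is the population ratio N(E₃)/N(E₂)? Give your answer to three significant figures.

0.633

k_BT = 8.617×10⁻⁵ × 1420 K = 0.12236 eV.
n₃/n₂ = (g₃/g₂) exp[−(E₃−E₂)/kT] = (3/3) × exp(−(0.056 eV)/(0.12236 eV)) = (3/3) × exp(-0.45767) = 0.633.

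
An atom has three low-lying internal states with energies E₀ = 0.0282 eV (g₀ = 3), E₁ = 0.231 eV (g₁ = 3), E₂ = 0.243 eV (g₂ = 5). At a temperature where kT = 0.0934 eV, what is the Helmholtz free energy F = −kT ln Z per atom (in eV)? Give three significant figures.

Eᵢ/kT = 0.30193, 2.4732, 2.6017.
Z = Σ gᵢe^(−Eᵢ/kT) = 3·e^(−0.30193) + 3·e^(−2.4732) + 5·e^(−2.6017) = 2.2182 + 0.25294 + 0.37074 = 2.8419.
F = −kT ln Z = −0.0934 × ln(2.8419) = −0.0934 × 1.0445 = -0.0976 eV.

-0.0976 eV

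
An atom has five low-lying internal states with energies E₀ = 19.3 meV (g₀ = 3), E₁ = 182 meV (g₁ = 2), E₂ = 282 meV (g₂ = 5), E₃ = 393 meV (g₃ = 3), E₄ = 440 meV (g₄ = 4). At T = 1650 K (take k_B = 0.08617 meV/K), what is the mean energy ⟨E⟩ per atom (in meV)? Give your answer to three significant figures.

k_BT = 0.08617 × 1650 K = 142.18 meV.
Eᵢ/kT = 0.13574, 1.2801, 1.9834, 2.7641, 3.0947.
Z = Σ gᵢe^(−Eᵢ/kT) = 3·e^(−0.13574) + 2·e^(−1.2801) + 5·e^(−1.9834) + 3·e^(−2.7641) + 4·e^(−3.0947) = 2.6192 + 0.55602 + 0.68800 + 0.18910 + 0.18115 = 4.2335.
⟨E⟩ = Σ Eᵢ gᵢe^(−Eᵢ/kT) / Z = (19.3·2.6192 + 182·0.55602 + 282·0.68800 + 393·0.18910 + 440·0.18115) / 4.2335 = 118 meV.

118 meV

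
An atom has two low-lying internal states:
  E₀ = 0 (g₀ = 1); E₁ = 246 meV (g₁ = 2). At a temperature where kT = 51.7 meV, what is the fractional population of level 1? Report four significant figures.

Eᵢ/kT = 0, 4.75822.
Z = Σ gᵢe^(−Eᵢ/kT) = 1·e^(−0) + 2·e^(−4.75822) = 1.00000 + 0.0171617 = 1.01716.
P₁ = g₁ e^(−E₁/kT) / Z = 0.0171617/1.01716 = 0.01687.

0.01687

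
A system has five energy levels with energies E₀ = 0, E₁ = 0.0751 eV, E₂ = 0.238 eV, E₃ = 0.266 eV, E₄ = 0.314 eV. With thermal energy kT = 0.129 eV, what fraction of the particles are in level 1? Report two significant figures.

0.29

Eᵢ/kT = 0, 0.5822, 1.845, 2.062, 2.434.
Z = Σ e^(−Eᵢ/kT) = e^(−0) + e^(−0.5822) + e^(−1.845) + e^(−2.062) + e^(−2.434) = 1.000 + 0.5587 + 0.1580 + 0.1272 + 0.08769 = 1.932.
P₁ = e^(−E₁/kT) / Z = 0.5587/1.932 = 0.29.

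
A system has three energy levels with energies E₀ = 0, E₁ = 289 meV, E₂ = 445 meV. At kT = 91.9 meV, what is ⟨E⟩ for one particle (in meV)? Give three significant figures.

15.2 meV

Eᵢ/kT = 0, 3.1447, 4.8422.
Z = Σ e^(−Eᵢ/kT) = e^(−0) + e^(−3.1447) + e^(−4.8422) = 1.0000 + 0.043080 + 0.0078897 = 1.0510.
⟨E⟩ = Σ Eᵢ e^(−Eᵢ/kT) / Z = (0·1.0000 + 289·0.043080 + 445·0.0078897) / 1.0510 = 15.2 meV.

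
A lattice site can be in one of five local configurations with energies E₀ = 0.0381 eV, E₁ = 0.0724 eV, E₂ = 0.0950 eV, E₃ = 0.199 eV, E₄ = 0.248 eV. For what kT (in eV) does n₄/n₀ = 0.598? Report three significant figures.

0.408 eV

n₄/n₀ = exp[−(E₄−E₀)/kT] = 0.598.
⇒ (E₄−E₀)/kT = ln(1/0.598) = ln(1.6722) = 0.51414.
kT = 0.2099 eV / 0.51414 = 0.408 eV.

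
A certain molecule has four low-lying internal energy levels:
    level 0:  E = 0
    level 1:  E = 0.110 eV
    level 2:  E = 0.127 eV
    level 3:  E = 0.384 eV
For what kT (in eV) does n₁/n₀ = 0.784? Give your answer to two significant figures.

0.45 eV

n₁/n₀ = exp[−(E₁−E₀)/kT] = 0.784.
⇒ (E₁−E₀)/kT = ln(1/0.784) = ln(1.276) = 0.2437.
kT = 0.110 eV / 0.2437 = 0.45 eV.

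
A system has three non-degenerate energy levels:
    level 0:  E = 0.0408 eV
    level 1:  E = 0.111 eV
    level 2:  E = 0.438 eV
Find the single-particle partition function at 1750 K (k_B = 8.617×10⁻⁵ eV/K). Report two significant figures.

k_BT = 8.617×10⁻⁵ × 1750 K = 0.1508 eV.
Eᵢ/kT = 0.2706, 0.7361, 2.905.
Z = Σ e^(−Eᵢ/kT) = e^(−0.2706) + e^(−0.7361) + e^(−2.905) = 0.7629 + 0.4790 + 0.05475 = 1.297.

Z = 1.3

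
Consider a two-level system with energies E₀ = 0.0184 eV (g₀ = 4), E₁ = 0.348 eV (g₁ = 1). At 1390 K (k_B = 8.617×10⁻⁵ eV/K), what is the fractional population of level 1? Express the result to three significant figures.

k_BT = 8.617×10⁻⁵ × 1390 K = 0.11978 eV.
Eᵢ/kT = 0.15361, 2.9053.
Z = Σ gᵢe^(−Eᵢ/kT) = 4·e^(−0.15361) + 1·e^(−2.9053) = 3.4304 + 0.054732 = 3.4851.
P₁ = g₁ e^(−E₁/kT) / Z = 0.054732/3.4851 = 0.0157.

0.0157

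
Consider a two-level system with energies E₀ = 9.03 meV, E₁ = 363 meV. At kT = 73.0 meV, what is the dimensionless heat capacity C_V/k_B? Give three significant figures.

Eᵢ/kT = 0.12370, 4.9726.
Z = Σ e^(−Eᵢ/kT) = e^(−0.12370) + e^(−4.9726) = 0.88364 + 0.0069251 = 0.89057.
⟨E⟩ = 11.782 meV, ⟨E²⟩ = 1105.5 meV².
C_V/k_B = (⟨E²⟩ − ⟨E⟩²)/(kT)² = (1105.5 − 138.82)/5329.0 = 0.181.

0.181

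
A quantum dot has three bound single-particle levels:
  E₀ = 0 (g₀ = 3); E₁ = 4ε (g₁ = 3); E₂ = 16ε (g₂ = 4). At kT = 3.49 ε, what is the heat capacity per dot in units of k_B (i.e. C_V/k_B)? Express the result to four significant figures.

0.4258

Eᵢ/kT = 0, 1.14613, 4.58453.
Z = Σ gᵢe^(−Eᵢ/kT) = 3·e^(−0) + 3·e^(−1.14613) + 4·e^(−4.58453) = 3.00000 + 0.953594 + 0.0408342 = 3.99443.
⟨E⟩ = 1.11849 ε, ⟨E²⟩ = 6.43673 ε².
C_V/k_B = (⟨E²⟩ − ⟨E⟩²)/(kT)² = (6.43673 − 1.25102)/12.1801 = 0.4258.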